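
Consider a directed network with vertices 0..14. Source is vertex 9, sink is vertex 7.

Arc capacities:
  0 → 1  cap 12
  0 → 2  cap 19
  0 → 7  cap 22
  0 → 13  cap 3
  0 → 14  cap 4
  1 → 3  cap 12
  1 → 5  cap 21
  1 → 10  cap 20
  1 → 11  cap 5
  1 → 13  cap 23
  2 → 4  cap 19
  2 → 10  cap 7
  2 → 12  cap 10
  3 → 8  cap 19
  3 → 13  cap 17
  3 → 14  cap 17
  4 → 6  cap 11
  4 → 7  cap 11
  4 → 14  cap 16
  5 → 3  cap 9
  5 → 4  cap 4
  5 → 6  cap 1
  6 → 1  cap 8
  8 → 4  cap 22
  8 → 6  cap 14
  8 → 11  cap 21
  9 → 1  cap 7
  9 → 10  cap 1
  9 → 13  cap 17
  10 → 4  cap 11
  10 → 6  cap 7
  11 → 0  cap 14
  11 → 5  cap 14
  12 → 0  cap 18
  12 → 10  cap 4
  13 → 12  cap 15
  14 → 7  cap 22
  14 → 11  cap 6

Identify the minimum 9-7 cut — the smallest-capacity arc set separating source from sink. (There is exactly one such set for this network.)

augment #1: 9→10→4→7 push 1
augment #2: 9→1→3→14→7 push 7
augment #3: 9→13→12→0→7 push 15
max flow = 23; residual-reachable set from 9 gives S-side
cut edges (S→T): {(9,1), (9,10), (13,12)} total cap 23

Min-cut arcs: {(9,1), (9,10), (13,12)} (total capacity 23)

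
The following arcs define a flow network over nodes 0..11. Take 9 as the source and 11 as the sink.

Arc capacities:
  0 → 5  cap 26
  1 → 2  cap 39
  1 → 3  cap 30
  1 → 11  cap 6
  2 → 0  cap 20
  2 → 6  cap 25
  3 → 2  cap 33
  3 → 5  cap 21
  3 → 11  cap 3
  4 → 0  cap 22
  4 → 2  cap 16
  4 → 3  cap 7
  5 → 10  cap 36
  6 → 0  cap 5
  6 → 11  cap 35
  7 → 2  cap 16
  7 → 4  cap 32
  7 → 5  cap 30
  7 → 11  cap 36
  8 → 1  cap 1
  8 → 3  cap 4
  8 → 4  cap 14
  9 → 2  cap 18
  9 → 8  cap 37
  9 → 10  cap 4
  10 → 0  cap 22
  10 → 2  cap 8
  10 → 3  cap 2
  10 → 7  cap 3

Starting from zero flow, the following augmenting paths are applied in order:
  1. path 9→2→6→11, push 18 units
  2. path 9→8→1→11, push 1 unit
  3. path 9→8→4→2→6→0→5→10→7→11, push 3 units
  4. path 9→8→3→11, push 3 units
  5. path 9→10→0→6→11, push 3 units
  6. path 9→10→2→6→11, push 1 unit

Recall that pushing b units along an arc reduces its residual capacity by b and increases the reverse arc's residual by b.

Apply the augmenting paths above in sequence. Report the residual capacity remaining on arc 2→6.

after path 1 (9→2→6→11, push 18): res(2,6)=7
after path 2 (9→8→1→11, push 1): res(2,6)=7
after path 3 (9→8→4→2→6→0→5→10→7→11, push 3): res(2,6)=4
after path 4 (9→8→3→11, push 3): res(2,6)=4
after path 5 (9→10→0→6→11, push 3): res(2,6)=4
after path 6 (9→10→2→6→11, push 1): res(2,6)=3

Residual capacity of (2,6): 3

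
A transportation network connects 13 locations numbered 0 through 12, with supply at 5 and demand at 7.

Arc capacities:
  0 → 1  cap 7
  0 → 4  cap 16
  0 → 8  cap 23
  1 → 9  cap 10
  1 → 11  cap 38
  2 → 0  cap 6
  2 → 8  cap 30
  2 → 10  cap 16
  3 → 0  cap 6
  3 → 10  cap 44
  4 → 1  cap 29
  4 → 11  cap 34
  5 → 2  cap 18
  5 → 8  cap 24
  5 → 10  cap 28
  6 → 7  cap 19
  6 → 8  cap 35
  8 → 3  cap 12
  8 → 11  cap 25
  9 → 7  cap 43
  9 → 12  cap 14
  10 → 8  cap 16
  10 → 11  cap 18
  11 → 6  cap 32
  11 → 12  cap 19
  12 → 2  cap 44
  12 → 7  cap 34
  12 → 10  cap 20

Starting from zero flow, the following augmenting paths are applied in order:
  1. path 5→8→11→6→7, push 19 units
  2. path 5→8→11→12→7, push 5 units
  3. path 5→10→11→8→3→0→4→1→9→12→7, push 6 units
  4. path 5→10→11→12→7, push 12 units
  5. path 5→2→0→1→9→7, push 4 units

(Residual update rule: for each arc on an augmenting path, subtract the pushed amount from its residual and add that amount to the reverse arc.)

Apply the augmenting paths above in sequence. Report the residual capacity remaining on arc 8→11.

after path 1 (5→8→11→6→7, push 19): res(8,11)=6
after path 2 (5→8→11→12→7, push 5): res(8,11)=1
after path 3 (5→10→11→8→3→0→4→1→9→12→7, push 6): res(8,11)=7
after path 4 (5→10→11→12→7, push 12): res(8,11)=7
after path 5 (5→2→0→1→9→7, push 4): res(8,11)=7

Residual capacity of (8,11): 7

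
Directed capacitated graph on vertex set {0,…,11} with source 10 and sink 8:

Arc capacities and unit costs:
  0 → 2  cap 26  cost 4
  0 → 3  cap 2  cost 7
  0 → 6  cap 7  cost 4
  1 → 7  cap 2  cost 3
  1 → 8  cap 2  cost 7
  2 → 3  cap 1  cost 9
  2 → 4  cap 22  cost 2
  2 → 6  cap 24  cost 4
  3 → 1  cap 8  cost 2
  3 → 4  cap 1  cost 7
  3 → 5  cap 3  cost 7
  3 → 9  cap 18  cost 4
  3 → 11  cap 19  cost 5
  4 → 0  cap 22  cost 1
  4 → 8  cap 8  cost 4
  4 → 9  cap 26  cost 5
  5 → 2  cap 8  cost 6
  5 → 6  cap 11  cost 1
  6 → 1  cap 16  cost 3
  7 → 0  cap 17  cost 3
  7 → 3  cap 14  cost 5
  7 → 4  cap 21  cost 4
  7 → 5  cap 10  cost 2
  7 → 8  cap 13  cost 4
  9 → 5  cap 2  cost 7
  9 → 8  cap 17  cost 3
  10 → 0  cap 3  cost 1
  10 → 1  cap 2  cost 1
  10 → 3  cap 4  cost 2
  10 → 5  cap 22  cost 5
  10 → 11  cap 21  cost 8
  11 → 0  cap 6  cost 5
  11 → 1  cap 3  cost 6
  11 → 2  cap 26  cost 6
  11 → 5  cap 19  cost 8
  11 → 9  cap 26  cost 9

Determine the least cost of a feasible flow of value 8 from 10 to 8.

shortest-cost path #1: 10→1→8 push 2 @ unit cost 8 (adds 16)
shortest-cost path #2: 10→3→9→8 push 4 @ unit cost 9 (adds 36)
shortest-cost path #3: 10→0→2→4→8 push 2 @ unit cost 11 (adds 22)
total cost = 74

Minimum cost for 8 units: 74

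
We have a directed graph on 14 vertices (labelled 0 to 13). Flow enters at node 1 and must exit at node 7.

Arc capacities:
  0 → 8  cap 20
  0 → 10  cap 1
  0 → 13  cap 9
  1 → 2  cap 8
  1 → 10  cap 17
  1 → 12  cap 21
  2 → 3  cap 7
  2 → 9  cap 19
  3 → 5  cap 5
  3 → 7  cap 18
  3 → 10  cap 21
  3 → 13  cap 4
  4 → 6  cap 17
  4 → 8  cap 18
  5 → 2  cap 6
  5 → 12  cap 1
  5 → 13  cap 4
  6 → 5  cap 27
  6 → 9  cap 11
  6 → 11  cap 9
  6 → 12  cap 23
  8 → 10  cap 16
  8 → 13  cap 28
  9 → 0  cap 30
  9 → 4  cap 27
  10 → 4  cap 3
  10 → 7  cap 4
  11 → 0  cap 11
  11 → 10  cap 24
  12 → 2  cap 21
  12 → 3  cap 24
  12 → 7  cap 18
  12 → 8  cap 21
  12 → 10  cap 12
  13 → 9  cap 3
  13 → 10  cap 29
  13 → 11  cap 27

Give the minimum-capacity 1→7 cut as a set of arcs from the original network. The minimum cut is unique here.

Min-cut arcs: {(1,2), (1,12), (10,4), (10,7)} (total capacity 36)

augment #1: 1→10→7 push 4
augment #2: 1→12→7 push 18
augment #3: 1→2→3→7 push 7
augment #4: 1→12→3→7 push 3
augment #5: 1→10→4→6→12→3→7 push 3
augment #6: 1→2→9→4→6→12→3→7 push 1
max flow = 36; residual-reachable set from 1 gives S-side
cut edges (S→T): {(1,2), (1,12), (10,4), (10,7)} total cap 36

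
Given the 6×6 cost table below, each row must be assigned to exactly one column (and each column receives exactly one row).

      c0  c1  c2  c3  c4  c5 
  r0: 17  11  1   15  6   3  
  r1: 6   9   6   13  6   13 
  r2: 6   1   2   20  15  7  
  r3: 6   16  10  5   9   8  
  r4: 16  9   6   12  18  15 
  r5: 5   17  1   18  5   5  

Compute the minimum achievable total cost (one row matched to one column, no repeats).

one of 2 optimal assignments: row0→col5 (cost 3), row1→col0 (cost 6), row2→col1 (cost 1), row3→col3 (cost 5), row4→col2 (cost 6), row5→col4 (cost 5)
total = 3 + 6 + 1 + 5 + 6 + 5 = 26

Minimum assignment cost: 26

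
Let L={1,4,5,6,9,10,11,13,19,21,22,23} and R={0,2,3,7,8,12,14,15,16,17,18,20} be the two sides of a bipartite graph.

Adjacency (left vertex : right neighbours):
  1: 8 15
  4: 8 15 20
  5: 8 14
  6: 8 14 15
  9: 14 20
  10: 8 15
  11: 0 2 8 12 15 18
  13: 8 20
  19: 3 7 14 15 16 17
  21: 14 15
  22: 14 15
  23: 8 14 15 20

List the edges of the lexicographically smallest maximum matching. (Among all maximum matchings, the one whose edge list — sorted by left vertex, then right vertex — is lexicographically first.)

Lex-smallest maximum matching: {(1,8), (4,15), (5,14), (9,20), (11,0), (19,3)}

|M| = 6 (so the lex-smallest maximum matching has 6 edges)
process left vertices in ascending order; for each, take the smallest-labelled available neighbour that still permits 6 edges overall, or leave it unmatched if none does
lex-smallest matching: {1-8, 4-15, 5-14, 9-20, 11-0, 19-3}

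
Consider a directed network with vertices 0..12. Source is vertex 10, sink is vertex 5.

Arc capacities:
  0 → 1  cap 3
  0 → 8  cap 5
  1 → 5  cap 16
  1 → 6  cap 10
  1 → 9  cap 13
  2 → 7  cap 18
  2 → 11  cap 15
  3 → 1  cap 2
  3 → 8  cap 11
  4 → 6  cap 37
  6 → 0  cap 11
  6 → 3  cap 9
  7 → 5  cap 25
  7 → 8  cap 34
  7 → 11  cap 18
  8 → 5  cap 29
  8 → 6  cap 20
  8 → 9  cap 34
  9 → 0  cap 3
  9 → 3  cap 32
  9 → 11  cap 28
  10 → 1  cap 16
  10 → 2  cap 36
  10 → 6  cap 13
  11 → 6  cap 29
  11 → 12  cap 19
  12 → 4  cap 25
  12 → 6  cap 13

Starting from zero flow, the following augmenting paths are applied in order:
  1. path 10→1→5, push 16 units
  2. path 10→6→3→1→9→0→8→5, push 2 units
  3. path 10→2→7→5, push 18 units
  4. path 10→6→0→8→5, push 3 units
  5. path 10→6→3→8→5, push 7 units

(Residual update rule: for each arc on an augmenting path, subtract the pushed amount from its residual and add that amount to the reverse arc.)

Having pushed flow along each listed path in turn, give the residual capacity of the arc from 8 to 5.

after path 1 (10→1→5, push 16): res(8,5)=29
after path 2 (10→6→3→1→9→0→8→5, push 2): res(8,5)=27
after path 3 (10→2→7→5, push 18): res(8,5)=27
after path 4 (10→6→0→8→5, push 3): res(8,5)=24
after path 5 (10→6→3→8→5, push 7): res(8,5)=17

Residual capacity of (8,5): 17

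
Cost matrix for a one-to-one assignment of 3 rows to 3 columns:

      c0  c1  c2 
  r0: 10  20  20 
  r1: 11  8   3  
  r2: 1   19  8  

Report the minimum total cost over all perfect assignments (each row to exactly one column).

optimal assignment: row0→col1 (cost 20), row1→col2 (cost 3), row2→col0 (cost 1)
total = 20 + 3 + 1 = 24

Minimum assignment cost: 24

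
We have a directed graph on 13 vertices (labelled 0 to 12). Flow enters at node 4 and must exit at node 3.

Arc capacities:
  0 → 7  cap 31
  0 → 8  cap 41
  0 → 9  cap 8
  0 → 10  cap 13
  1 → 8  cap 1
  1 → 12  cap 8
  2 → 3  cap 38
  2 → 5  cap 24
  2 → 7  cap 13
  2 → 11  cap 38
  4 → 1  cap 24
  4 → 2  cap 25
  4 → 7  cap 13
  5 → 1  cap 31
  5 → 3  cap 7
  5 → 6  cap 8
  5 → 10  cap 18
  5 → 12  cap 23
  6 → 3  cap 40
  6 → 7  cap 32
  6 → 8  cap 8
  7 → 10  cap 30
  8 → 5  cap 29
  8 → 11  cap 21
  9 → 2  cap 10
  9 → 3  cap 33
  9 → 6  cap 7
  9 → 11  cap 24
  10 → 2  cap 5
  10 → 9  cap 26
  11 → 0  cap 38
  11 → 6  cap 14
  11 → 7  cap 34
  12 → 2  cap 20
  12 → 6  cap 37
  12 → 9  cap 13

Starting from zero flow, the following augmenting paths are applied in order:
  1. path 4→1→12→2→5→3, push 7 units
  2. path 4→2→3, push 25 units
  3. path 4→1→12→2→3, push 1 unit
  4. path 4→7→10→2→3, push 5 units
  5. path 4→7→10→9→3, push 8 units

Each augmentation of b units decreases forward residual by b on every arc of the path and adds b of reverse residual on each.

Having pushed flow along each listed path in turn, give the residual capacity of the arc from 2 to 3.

after path 1 (4→1→12→2→5→3, push 7): res(2,3)=38
after path 2 (4→2→3, push 25): res(2,3)=13
after path 3 (4→1→12→2→3, push 1): res(2,3)=12
after path 4 (4→7→10→2→3, push 5): res(2,3)=7
after path 5 (4→7→10→9→3, push 8): res(2,3)=7

Residual capacity of (2,3): 7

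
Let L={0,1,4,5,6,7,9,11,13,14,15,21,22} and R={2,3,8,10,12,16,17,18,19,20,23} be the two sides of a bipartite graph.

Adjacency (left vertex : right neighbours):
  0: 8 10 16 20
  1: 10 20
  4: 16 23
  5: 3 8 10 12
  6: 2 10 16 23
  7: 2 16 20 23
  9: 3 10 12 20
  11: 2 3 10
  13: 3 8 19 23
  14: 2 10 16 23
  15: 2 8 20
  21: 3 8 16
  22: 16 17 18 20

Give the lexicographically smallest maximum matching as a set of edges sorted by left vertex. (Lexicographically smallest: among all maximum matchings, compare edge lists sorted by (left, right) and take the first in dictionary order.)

Lex-smallest maximum matching: {(0,8), (1,10), (4,16), (5,3), (6,2), (7,20), (9,12), (13,19), (14,23), (22,17)}

|M| = 10 (so the lex-smallest maximum matching has 10 edges)
process left vertices in ascending order; for each, take the smallest-labelled available neighbour that still permits 10 edges overall, or leave it unmatched if none does
lex-smallest matching: {0-8, 1-10, 4-16, 5-3, 6-2, 7-20, 9-12, 13-19, 14-23, 22-17}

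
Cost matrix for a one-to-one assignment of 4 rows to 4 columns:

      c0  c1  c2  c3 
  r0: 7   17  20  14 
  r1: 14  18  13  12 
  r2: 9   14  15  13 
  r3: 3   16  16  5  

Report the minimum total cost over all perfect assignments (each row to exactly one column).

Minimum assignment cost: 39

optimal assignment: row0→col0 (cost 7), row1→col2 (cost 13), row2→col1 (cost 14), row3→col3 (cost 5)
total = 7 + 13 + 14 + 5 = 39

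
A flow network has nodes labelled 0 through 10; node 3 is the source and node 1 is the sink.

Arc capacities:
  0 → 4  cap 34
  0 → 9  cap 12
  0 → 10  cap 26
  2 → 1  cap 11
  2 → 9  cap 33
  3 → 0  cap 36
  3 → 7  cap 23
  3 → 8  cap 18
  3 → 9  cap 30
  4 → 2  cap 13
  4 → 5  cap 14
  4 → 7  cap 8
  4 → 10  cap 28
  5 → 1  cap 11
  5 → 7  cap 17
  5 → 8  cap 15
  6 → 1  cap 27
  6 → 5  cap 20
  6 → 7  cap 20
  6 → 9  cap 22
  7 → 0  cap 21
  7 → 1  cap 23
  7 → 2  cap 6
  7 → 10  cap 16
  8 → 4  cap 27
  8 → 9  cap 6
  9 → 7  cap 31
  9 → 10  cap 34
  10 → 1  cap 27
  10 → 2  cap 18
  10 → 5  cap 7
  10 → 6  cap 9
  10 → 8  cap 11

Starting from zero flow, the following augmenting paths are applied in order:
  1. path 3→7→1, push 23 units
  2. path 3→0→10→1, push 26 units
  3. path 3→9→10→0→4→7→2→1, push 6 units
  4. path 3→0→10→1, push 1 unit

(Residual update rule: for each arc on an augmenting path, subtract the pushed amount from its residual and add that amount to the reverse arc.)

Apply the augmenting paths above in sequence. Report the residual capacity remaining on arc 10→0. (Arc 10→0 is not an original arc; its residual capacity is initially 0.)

after path 1 (3→7→1, push 23): res(10,0)=0
after path 2 (3→0→10→1, push 26): res(10,0)=26
after path 3 (3→9→10→0→4→7→2→1, push 6): res(10,0)=20
after path 4 (3→0→10→1, push 1): res(10,0)=21

Residual capacity of (10,0): 21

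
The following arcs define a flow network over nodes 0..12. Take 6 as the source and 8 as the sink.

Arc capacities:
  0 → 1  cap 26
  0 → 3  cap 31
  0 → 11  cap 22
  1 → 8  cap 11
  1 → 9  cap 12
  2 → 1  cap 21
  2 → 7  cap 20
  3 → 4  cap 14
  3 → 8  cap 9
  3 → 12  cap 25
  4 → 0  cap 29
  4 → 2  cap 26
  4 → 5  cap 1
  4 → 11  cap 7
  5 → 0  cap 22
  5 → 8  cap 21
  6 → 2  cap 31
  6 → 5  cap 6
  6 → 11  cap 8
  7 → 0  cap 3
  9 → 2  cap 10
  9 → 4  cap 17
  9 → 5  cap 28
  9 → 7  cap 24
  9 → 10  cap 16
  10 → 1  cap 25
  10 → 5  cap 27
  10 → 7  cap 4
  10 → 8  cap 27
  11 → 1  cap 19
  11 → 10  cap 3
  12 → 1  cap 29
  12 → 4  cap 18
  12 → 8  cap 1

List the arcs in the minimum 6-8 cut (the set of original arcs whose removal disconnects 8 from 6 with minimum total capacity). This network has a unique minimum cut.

augment #1: 6→5→8 push 6
augment #2: 6→2→1→8 push 11
augment #3: 6→11→10→8 push 3
augment #4: 6→2→1→9→5→8 push 10
augment #5: 6→2→7→0→3→8 push 3
augment #6: 6→11→1→9→5→8 push 2
max flow = 35; residual-reachable set from 6 gives S-side
cut edges (S→T): {(1,8), (1,9), (6,5), (7,0), (11,10)} total cap 35

Min-cut arcs: {(1,8), (1,9), (6,5), (7,0), (11,10)} (total capacity 35)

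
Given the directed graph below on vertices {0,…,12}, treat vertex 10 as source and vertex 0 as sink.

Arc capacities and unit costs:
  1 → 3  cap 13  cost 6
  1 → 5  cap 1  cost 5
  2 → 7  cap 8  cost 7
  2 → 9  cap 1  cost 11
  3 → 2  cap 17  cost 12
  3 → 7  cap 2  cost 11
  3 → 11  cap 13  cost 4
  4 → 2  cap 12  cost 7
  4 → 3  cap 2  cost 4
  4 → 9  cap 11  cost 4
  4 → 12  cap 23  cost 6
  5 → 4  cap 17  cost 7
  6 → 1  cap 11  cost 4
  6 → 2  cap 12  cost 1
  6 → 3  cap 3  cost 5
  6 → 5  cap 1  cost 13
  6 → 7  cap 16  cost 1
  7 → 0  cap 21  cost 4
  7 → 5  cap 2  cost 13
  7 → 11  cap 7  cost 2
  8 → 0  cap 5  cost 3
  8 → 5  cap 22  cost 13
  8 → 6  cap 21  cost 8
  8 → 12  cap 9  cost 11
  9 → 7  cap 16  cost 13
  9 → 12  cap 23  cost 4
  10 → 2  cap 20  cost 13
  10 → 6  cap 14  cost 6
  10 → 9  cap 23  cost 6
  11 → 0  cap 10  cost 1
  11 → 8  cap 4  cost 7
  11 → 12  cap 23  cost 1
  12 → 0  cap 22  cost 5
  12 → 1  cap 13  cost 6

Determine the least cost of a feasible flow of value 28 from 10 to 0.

Minimum cost for 28 units: 357

shortest-cost path #1: 10→6→7→11→0 push 7 @ unit cost 10 (adds 70)
shortest-cost path #2: 10→6→7→0 push 7 @ unit cost 11 (adds 77)
shortest-cost path #3: 10→9→12→0 push 14 @ unit cost 15 (adds 210)
total cost = 357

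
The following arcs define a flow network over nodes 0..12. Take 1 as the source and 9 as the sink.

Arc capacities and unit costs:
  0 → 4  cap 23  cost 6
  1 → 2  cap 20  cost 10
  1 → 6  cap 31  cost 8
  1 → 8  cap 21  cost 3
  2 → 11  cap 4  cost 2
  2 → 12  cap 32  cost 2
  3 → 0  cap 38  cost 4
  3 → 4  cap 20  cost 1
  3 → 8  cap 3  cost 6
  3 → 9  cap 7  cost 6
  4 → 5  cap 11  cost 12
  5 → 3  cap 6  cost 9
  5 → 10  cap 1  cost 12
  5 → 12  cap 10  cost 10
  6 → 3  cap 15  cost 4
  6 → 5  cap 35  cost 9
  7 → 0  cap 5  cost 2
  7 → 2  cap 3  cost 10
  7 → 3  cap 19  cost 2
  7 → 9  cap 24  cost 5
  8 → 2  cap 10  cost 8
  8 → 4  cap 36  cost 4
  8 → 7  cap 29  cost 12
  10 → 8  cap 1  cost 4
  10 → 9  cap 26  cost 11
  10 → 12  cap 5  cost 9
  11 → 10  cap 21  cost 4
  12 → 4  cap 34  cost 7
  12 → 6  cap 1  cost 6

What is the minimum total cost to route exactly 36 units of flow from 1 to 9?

Minimum cost for 36 units: 799

shortest-cost path #1: 1→6→3→9 push 7 @ unit cost 18 (adds 126)
shortest-cost path #2: 1→8→7→9 push 21 @ unit cost 20 (adds 420)
shortest-cost path #3: 1→2→11→10→9 push 4 @ unit cost 27 (adds 108)
shortest-cost path #4: 1→6→3→8→7→9 push 3 @ unit cost 35 (adds 105)
shortest-cost path #5: 1→6→5→10→9 push 1 @ unit cost 40 (adds 40)
total cost = 799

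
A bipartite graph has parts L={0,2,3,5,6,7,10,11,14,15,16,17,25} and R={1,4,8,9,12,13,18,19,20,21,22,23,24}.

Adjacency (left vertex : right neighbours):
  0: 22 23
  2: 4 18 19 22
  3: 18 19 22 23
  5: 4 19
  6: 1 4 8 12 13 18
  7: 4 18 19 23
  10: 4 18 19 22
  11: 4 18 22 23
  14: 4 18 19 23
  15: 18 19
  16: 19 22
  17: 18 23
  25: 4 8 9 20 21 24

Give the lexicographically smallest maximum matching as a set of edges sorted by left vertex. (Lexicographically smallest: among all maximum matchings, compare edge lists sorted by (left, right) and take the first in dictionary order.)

Lex-smallest maximum matching: {(0,22), (2,4), (3,18), (5,19), (6,1), (7,23), (25,8)}

|M| = 7 (so the lex-smallest maximum matching has 7 edges)
process left vertices in ascending order; for each, take the smallest-labelled available neighbour that still permits 7 edges overall, or leave it unmatched if none does
lex-smallest matching: {0-22, 2-4, 3-18, 5-19, 6-1, 7-23, 25-8}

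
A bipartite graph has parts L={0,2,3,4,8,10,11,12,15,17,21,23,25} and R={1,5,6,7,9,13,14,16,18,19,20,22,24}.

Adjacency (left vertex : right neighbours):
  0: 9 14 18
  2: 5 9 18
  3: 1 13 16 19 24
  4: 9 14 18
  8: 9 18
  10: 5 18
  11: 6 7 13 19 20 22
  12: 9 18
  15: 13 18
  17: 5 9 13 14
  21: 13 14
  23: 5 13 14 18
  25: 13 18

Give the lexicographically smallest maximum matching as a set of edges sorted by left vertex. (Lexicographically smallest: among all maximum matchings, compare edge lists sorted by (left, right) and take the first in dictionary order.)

|M| = 7 (so the lex-smallest maximum matching has 7 edges)
process left vertices in ascending order; for each, take the smallest-labelled available neighbour that still permits 7 edges overall, or leave it unmatched if none does
lex-smallest matching: {0-9, 2-5, 3-1, 4-14, 8-18, 11-6, 15-13}

Lex-smallest maximum matching: {(0,9), (2,5), (3,1), (4,14), (8,18), (11,6), (15,13)}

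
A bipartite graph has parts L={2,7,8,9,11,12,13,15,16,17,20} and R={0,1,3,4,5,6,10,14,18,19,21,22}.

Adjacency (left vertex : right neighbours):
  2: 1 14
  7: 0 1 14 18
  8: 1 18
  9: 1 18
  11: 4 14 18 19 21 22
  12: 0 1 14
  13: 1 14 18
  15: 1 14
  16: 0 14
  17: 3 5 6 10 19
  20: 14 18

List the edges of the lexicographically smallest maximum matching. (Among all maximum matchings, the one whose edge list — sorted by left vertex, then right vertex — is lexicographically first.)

Lex-smallest maximum matching: {(2,1), (7,0), (8,18), (11,4), (12,14), (17,3)}

|M| = 6 (so the lex-smallest maximum matching has 6 edges)
process left vertices in ascending order; for each, take the smallest-labelled available neighbour that still permits 6 edges overall, or leave it unmatched if none does
lex-smallest matching: {2-1, 7-0, 8-18, 11-4, 12-14, 17-3}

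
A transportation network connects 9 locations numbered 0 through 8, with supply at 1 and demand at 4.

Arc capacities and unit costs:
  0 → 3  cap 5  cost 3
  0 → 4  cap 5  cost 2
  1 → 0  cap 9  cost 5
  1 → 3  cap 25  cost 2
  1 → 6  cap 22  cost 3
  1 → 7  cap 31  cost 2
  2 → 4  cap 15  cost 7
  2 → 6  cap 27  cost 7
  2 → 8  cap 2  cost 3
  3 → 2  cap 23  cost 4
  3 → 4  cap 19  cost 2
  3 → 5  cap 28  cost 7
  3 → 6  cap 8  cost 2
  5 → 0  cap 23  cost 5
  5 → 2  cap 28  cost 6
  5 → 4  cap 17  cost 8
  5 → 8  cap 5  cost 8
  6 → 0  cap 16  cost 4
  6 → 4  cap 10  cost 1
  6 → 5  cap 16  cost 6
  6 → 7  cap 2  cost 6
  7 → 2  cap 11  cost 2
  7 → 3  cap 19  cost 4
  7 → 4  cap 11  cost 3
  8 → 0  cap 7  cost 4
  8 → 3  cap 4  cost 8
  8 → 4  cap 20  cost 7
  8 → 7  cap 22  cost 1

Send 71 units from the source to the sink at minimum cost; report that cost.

shortest-cost path #1: 1→3→4 push 19 @ unit cost 4 (adds 76)
shortest-cost path #2: 1→6→4 push 10 @ unit cost 4 (adds 40)
shortest-cost path #3: 1→7→4 push 11 @ unit cost 5 (adds 55)
shortest-cost path #4: 1→0→4 push 5 @ unit cost 7 (adds 35)
shortest-cost path #5: 1→7→2→4 push 11 @ unit cost 11 (adds 121)
shortest-cost path #6: 1→3→2→4 push 4 @ unit cost 13 (adds 52)
shortest-cost path #7: 1→3→2→8→4 push 2 @ unit cost 16 (adds 32)
shortest-cost path #8: 1→6→5→4 push 9 @ unit cost 17 (adds 153)
total cost = 564

Minimum cost for 71 units: 564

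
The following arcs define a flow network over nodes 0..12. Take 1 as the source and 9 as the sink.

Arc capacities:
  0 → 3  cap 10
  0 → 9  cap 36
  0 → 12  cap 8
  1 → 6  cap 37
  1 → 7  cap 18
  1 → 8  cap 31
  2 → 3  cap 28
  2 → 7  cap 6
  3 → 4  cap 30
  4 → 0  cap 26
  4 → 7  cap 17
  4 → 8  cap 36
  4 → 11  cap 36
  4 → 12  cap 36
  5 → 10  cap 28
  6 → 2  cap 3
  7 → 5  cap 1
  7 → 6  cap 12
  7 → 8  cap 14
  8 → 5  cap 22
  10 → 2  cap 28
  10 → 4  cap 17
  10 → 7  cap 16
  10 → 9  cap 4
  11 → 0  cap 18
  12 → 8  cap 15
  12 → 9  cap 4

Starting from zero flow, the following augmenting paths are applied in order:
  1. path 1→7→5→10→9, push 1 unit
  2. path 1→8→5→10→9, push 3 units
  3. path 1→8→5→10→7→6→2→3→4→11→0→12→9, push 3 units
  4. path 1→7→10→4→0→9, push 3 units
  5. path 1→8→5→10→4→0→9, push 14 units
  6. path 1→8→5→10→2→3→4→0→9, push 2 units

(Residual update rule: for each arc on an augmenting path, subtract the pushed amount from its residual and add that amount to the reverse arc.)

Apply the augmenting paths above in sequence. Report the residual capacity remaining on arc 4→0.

Residual capacity of (4,0): 7

after path 1 (1→7→5→10→9, push 1): res(4,0)=26
after path 2 (1→8→5→10→9, push 3): res(4,0)=26
after path 3 (1→8→5→10→7→6→2→3→4→11→0→12→9, push 3): res(4,0)=26
after path 4 (1→7→10→4→0→9, push 3): res(4,0)=23
after path 5 (1→8→5→10→4→0→9, push 14): res(4,0)=9
after path 6 (1→8→5→10→2→3→4→0→9, push 2): res(4,0)=7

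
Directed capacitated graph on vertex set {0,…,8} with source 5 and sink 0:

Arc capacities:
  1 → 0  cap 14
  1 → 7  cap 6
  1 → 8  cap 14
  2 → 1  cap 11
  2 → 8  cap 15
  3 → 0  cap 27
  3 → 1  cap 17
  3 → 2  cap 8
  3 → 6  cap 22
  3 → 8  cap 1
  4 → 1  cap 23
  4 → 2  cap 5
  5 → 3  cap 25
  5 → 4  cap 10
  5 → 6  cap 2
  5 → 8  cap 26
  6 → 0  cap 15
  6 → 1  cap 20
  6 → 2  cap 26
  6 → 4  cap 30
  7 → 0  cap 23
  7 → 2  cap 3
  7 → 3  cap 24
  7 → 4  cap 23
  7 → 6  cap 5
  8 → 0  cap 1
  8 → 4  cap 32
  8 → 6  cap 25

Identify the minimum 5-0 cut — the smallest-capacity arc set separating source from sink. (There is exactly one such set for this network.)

augment #1: 5→3→0 push 25
augment #2: 5→6→0 push 2
augment #3: 5→8→0 push 1
augment #4: 5→4→1→0 push 10
augment #5: 5→8→6→0 push 13
augment #6: 5→8→4→1→0 push 4
augment #7: 5→8→4→1→7→0 push 6
max flow = 61; residual-reachable set from 5 gives S-side
cut edges (S→T): {(1,0), (1,7), (5,3), (6,0), (8,0)} total cap 61

Min-cut arcs: {(1,0), (1,7), (5,3), (6,0), (8,0)} (total capacity 61)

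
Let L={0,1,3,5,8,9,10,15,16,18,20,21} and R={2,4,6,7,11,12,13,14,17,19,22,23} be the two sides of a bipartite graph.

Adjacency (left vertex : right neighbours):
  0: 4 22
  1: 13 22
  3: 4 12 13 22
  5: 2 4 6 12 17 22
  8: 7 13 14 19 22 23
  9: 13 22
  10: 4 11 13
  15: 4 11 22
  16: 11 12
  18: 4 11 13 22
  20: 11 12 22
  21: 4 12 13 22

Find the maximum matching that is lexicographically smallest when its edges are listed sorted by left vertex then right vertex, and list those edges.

|M| = 7 (so the lex-smallest maximum matching has 7 edges)
process left vertices in ascending order; for each, take the smallest-labelled available neighbour that still permits 7 edges overall, or leave it unmatched if none does
lex-smallest matching: {0-4, 1-13, 3-12, 5-2, 8-7, 9-22, 10-11}

Lex-smallest maximum matching: {(0,4), (1,13), (3,12), (5,2), (8,7), (9,22), (10,11)}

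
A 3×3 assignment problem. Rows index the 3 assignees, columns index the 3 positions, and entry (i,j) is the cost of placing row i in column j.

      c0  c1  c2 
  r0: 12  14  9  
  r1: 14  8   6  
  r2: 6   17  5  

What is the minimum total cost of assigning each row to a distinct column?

optimal assignment: row0→col2 (cost 9), row1→col1 (cost 8), row2→col0 (cost 6)
total = 9 + 8 + 6 = 23

Minimum assignment cost: 23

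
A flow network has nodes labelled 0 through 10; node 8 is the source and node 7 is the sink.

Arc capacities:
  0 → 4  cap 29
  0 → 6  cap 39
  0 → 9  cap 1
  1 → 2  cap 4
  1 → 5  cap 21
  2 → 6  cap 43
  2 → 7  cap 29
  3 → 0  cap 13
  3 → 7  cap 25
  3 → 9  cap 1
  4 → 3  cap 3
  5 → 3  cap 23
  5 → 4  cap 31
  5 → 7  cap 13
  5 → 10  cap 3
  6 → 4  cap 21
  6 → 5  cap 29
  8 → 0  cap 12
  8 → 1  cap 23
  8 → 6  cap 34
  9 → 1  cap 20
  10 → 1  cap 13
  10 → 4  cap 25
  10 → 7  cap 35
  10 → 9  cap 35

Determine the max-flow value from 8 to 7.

augment #1: 8→1→2→7 bottleneck 4, total now 4
augment #2: 8→1→5→7 bottleneck 13, total now 17
augment #3: 8→0→4→3→7 bottleneck 3, total now 20
augment #4: 8→1→5→3→7 bottleneck 6, total now 26
augment #5: 8→6→5→3→7 bottleneck 16, total now 42
augment #6: 8→6→5→10→7 bottleneck 3, total now 45

Maximum flow value: 45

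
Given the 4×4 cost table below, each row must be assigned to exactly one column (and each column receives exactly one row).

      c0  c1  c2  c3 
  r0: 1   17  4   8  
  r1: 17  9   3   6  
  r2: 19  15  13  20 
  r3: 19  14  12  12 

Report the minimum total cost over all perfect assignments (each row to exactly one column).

optimal assignment: row0→col0 (cost 1), row1→col2 (cost 3), row2→col1 (cost 15), row3→col3 (cost 12)
total = 1 + 3 + 15 + 12 = 31

Minimum assignment cost: 31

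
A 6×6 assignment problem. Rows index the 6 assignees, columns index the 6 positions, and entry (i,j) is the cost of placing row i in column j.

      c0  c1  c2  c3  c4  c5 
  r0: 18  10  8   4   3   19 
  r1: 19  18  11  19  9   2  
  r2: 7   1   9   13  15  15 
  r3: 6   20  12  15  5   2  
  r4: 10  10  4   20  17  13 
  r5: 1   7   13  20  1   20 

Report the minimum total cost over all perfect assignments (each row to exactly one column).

optimal assignment: row0→col3 (cost 4), row1→col5 (cost 2), row2→col1 (cost 1), row3→col4 (cost 5), row4→col2 (cost 4), row5→col0 (cost 1)
total = 4 + 2 + 1 + 5 + 4 + 1 = 17

Minimum assignment cost: 17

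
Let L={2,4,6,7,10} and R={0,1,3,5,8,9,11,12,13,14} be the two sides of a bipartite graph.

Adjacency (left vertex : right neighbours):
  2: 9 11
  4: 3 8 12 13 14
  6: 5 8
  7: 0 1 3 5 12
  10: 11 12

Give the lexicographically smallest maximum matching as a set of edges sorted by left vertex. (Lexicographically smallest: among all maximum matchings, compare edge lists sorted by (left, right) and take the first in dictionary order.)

Lex-smallest maximum matching: {(2,9), (4,3), (6,5), (7,0), (10,11)}

|M| = 5 (so the lex-smallest maximum matching has 5 edges)
process left vertices in ascending order; for each, take the smallest-labelled available neighbour that still permits 5 edges overall, or leave it unmatched if none does
lex-smallest matching: {2-9, 4-3, 6-5, 7-0, 10-11}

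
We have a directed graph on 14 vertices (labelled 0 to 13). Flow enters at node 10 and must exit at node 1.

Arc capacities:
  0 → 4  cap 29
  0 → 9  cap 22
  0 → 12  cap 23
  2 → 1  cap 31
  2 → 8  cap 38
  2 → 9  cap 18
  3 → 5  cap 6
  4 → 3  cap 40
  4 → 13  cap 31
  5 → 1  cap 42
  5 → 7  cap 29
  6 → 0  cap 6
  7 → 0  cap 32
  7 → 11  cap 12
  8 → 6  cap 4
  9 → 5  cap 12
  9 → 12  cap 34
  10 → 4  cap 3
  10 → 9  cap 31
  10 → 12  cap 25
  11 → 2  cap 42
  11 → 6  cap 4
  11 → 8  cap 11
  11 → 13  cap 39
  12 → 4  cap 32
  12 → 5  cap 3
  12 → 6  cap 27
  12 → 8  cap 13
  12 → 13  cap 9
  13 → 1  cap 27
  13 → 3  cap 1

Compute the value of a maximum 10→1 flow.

augment #1: 10→4→13→1 bottleneck 3, total now 3
augment #2: 10→9→5→1 bottleneck 12, total now 15
augment #3: 10→12→5→1 bottleneck 3, total now 18
augment #4: 10→12→13→1 bottleneck 9, total now 27
augment #5: 10→12→4→13→1 bottleneck 13, total now 40
augment #6: 10→9→12→4→13→1 bottleneck 2, total now 42
augment #7: 10→9→12→4→3→5→1 bottleneck 6, total now 48

Maximum flow value: 48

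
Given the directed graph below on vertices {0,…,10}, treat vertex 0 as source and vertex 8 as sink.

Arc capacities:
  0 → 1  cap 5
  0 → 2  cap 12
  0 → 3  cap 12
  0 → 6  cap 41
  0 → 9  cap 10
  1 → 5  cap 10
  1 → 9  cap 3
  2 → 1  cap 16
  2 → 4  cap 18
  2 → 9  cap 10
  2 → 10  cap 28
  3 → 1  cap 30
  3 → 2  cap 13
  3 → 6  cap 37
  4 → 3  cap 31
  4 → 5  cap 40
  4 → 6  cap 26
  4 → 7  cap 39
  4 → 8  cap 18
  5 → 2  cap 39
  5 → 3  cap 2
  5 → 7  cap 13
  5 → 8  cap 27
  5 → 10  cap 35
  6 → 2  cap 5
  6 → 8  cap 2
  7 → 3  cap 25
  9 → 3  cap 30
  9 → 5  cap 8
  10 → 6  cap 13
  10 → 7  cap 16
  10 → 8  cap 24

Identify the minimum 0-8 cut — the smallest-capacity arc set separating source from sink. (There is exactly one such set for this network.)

Min-cut arcs: {(0,1), (0,2), (0,3), (0,9), (6,2), (6,8)} (total capacity 46)

augment #1: 0→6→8 push 2
augment #2: 0→1→5→8 push 5
augment #3: 0→2→4→8 push 12
augment #4: 0→9→5→8 push 8
augment #5: 0→3→1→5→8 push 5
augment #6: 0→3→2→4→8 push 6
augment #7: 0→3→2→10→8 push 1
augment #8: 0→6→2→10→8 push 5
augment #9: 0→9→3→2→10→8 push 2
max flow = 46; residual-reachable set from 0 gives S-side
cut edges (S→T): {(0,1), (0,2), (0,3), (0,9), (6,2), (6,8)} total cap 46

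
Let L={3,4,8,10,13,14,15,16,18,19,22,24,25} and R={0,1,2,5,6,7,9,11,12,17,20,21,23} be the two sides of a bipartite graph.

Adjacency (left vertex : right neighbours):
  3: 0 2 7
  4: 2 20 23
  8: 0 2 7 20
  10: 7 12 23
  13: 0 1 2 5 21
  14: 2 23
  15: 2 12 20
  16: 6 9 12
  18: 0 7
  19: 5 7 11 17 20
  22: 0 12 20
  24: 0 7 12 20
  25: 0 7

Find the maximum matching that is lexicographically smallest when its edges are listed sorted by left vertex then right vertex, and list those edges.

|M| = 9 (so the lex-smallest maximum matching has 9 edges)
process left vertices in ascending order; for each, take the smallest-labelled available neighbour that still permits 9 edges overall, or leave it unmatched if none does
lex-smallest matching: {3-0, 4-2, 8-7, 10-12, 13-1, 14-23, 15-20, 16-6, 19-5}

Lex-smallest maximum matching: {(3,0), (4,2), (8,7), (10,12), (13,1), (14,23), (15,20), (16,6), (19,5)}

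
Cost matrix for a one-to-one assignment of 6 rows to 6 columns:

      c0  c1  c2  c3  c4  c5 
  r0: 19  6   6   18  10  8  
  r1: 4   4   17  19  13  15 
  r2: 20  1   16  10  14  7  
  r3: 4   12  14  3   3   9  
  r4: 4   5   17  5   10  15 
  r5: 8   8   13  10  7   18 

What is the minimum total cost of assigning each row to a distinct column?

Minimum assignment cost: 31

optimal assignment: row0→col2 (cost 6), row1→col1 (cost 4), row2→col5 (cost 7), row3→col3 (cost 3), row4→col0 (cost 4), row5→col4 (cost 7)
total = 6 + 4 + 7 + 3 + 4 + 7 = 31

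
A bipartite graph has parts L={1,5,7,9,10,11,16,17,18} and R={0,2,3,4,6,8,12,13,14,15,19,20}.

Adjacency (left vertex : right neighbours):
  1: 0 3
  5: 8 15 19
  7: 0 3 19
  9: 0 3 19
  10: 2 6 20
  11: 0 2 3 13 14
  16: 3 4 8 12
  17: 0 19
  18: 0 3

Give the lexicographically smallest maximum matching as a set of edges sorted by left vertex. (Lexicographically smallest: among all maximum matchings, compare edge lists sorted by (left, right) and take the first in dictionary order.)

|M| = 7 (so the lex-smallest maximum matching has 7 edges)
process left vertices in ascending order; for each, take the smallest-labelled available neighbour that still permits 7 edges overall, or leave it unmatched if none does
lex-smallest matching: {1-0, 5-8, 7-3, 9-19, 10-2, 11-13, 16-4}

Lex-smallest maximum matching: {(1,0), (5,8), (7,3), (9,19), (10,2), (11,13), (16,4)}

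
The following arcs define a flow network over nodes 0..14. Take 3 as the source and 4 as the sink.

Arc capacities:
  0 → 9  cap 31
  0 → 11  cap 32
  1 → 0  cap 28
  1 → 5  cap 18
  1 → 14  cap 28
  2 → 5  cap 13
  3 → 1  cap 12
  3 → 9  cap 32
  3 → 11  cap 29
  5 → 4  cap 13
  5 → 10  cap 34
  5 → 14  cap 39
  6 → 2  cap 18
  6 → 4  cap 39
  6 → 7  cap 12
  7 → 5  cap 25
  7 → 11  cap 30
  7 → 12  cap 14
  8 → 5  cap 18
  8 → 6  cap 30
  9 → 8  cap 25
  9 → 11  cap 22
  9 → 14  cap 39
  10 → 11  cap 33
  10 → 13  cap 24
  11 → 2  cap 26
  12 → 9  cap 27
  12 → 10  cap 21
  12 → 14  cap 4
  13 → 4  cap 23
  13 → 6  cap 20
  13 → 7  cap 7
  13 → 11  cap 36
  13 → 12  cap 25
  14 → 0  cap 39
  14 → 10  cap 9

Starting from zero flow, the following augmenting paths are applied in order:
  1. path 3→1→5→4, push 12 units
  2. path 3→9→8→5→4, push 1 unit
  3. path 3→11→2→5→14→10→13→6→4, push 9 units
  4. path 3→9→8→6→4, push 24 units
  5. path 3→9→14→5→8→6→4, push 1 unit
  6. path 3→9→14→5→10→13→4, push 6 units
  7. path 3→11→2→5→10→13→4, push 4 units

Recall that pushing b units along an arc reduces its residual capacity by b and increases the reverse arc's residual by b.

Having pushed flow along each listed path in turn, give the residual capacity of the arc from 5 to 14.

Residual capacity of (5,14): 37

after path 1 (3→1→5→4, push 12): res(5,14)=39
after path 2 (3→9→8→5→4, push 1): res(5,14)=39
after path 3 (3→11→2→5→14→10→13→6→4, push 9): res(5,14)=30
after path 4 (3→9→8→6→4, push 24): res(5,14)=30
after path 5 (3→9→14→5→8→6→4, push 1): res(5,14)=31
after path 6 (3→9→14→5→10→13→4, push 6): res(5,14)=37
after path 7 (3→11→2→5→10→13→4, push 4): res(5,14)=37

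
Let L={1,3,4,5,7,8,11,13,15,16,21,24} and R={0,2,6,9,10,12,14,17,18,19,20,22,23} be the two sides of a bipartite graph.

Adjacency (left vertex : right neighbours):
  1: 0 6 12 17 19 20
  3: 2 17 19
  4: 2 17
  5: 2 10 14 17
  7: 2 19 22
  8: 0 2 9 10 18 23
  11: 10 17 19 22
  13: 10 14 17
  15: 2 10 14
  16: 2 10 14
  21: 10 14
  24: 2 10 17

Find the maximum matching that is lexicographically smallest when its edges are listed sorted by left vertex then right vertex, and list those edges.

Lex-smallest maximum matching: {(1,0), (3,2), (4,17), (5,10), (7,19), (8,9), (11,22), (13,14)}

|M| = 8 (so the lex-smallest maximum matching has 8 edges)
process left vertices in ascending order; for each, take the smallest-labelled available neighbour that still permits 8 edges overall, or leave it unmatched if none does
lex-smallest matching: {1-0, 3-2, 4-17, 5-10, 7-19, 8-9, 11-22, 13-14}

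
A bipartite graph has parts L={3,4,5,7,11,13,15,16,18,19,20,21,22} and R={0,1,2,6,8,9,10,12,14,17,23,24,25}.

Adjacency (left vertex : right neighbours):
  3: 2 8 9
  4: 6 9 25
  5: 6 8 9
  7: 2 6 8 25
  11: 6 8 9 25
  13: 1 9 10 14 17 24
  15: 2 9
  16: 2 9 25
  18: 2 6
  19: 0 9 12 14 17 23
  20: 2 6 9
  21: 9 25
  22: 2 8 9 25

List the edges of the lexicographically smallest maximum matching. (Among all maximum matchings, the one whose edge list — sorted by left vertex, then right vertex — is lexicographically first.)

|M| = 7 (so the lex-smallest maximum matching has 7 edges)
process left vertices in ascending order; for each, take the smallest-labelled available neighbour that still permits 7 edges overall, or leave it unmatched if none does
lex-smallest matching: {3-2, 4-6, 5-8, 7-25, 11-9, 13-1, 19-0}

Lex-smallest maximum matching: {(3,2), (4,6), (5,8), (7,25), (11,9), (13,1), (19,0)}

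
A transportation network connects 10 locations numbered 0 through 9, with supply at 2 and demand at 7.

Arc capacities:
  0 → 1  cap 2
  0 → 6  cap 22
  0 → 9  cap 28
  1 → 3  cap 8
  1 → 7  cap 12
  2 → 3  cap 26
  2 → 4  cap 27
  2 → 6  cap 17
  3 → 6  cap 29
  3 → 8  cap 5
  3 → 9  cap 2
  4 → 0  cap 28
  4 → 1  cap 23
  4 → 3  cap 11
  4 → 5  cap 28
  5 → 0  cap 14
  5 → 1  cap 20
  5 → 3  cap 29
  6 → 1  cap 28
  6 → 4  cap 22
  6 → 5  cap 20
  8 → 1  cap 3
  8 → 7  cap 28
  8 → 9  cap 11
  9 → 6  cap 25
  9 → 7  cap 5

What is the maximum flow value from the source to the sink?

augment #1: 2→3→8→7 bottleneck 5, total now 5
augment #2: 2→3→9→7 bottleneck 2, total now 7
augment #3: 2→4→1→7 bottleneck 12, total now 19
augment #4: 2→4→0→9→7 bottleneck 3, total now 22

Maximum flow value: 22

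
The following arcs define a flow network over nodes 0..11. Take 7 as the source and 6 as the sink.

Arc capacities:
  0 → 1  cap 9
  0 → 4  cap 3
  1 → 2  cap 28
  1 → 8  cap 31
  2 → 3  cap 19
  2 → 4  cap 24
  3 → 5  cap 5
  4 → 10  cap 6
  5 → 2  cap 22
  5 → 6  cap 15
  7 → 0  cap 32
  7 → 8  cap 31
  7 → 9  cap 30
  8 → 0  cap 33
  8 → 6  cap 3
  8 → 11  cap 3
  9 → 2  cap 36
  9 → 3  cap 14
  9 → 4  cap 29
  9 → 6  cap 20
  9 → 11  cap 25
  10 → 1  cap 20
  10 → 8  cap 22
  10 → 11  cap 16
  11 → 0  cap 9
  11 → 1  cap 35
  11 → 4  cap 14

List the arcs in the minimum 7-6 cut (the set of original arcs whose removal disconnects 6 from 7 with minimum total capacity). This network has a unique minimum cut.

Min-cut arcs: {(3,5), (8,6), (9,6)} (total capacity 28)

augment #1: 7→8→6 push 3
augment #2: 7→9→6 push 20
augment #3: 7→9→3→5→6 push 5
max flow = 28; residual-reachable set from 7 gives S-side
cut edges (S→T): {(3,5), (8,6), (9,6)} total cap 28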